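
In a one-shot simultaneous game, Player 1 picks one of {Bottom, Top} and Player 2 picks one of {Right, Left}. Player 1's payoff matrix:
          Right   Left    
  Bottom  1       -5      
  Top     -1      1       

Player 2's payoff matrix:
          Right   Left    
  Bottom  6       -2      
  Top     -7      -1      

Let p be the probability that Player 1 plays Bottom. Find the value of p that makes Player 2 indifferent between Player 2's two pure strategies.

Player 1's mix must leave Player 2 indifferent between Right and Left.
  Player 2's payoff to Right: p·6 + (1−p)·(-7) = 13p - 7
  Player 2's payoff to Left: p·(-2) + (1−p)·(-1) = -p - 1
  13p - 7 = -p - 1  ⇒  14p = 6  ⇒  p = 3/7.

p = 3/7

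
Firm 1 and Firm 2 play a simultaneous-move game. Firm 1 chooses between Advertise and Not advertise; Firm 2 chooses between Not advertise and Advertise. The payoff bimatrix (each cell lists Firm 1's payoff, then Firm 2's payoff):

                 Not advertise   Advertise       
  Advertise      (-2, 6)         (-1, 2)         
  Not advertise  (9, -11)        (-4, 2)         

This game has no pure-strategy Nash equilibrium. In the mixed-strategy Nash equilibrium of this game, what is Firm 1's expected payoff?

In a mixed equilibrium Firm 1 is indifferent between Advertise and Not advertise; this condition fixes q.
  Firm 1's payoff from Advertise: q·(-2) + (1−q)·(-1) = -q - 1
  Firm 1's payoff from Not advertise: q·9 + (1−q)·(-4) = 13q - 4
  -q - 1 = 13q - 4  ⇒  -14q = -3  ⇒  q = 3/14.
At equilibrium Firm 1 is indifferent across rows, so Firm 1's payoff equals the payoff from Advertise: (3/14)·(-2) + (11/14)·(-1) = -17/14.

-17/14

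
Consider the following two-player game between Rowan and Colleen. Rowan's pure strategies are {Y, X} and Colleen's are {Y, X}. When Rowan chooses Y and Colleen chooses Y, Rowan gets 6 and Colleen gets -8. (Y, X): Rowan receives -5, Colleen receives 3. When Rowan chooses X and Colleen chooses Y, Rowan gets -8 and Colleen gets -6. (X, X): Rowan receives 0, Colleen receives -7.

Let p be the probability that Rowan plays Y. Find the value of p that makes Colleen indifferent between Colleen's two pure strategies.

Colleen's indifference between Y and X determines Rowan's mixing probability p:
  Colleen's payoff from Y: p·(-8) + (1−p)·(-6) = -2p - 6
  Colleen's payoff from X: p·3 + (1−p)·(-7) = 10p - 7
  -2p - 6 = 10p - 7  ⇒  -12p = -1  ⇒  p = 1/12.

p = 1/12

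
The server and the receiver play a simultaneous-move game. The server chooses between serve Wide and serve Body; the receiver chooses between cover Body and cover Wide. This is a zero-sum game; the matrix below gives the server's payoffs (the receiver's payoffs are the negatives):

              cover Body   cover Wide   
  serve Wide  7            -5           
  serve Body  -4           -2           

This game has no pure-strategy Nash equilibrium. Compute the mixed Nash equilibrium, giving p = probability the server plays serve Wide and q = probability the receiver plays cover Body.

p = 1/7, q = 3/14

The server's mix must leave the receiver indifferent between cover Body and cover Wide.
  the receiver's expected payoff from cover Body: p·(-7) + (1−p)·4 = -11p + 4
  the receiver's expected payoff from cover Wide: p·5 + (1−p)·2 = 3p + 2
  -11p + 4 = 3p + 2  ⇒  -14p = -2  ⇒  p = 1/7.
The server's indifference between serve Wide and serve Body determines the receiver's mixing probability q:
  the server's payoff to serve Wide: q·7 + (1−q)·(-5) = 12q - 5
  the server's payoff to serve Body: q·(-4) + (1−q)·(-2) = -2q - 2
  12q - 5 = -2q - 2  ⇒  14q = 3  ⇒  q = 3/14.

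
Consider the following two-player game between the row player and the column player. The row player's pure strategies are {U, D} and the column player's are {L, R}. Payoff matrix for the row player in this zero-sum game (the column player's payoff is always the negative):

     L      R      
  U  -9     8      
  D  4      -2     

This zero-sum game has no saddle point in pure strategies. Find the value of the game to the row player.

For the row player to be willing to mix, the row player must be indifferent between U and D, which pins down the column player's mix.
  the row player's expected payoff from U: q·(-9) + (1−q)·8 = -17q + 8
  the row player's expected payoff from D: q·4 + (1−q)·(-2) = 6q - 2
  -17q + 8 = 6q - 2  ⇒  -23q = -10  ⇒  q = 10/23.
The value is the row player's expected payoff against this mix (using U): (10/23)·(-9) + (13/23)·8 = 14/23.

v = 14/23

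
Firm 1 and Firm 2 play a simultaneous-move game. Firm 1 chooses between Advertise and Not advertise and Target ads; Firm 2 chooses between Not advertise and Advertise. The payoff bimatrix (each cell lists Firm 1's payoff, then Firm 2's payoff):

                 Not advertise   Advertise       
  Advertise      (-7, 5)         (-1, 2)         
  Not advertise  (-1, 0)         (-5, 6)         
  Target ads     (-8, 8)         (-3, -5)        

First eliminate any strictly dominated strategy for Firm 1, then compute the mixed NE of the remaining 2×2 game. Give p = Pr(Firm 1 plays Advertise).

p = 2/3

Firm 1's strategy Target ads is strictly dominated by Advertise: -7 > -8 and -1 > -3. Eliminate Target ads.
Firm 1's mix must leave Firm 2 indifferent between Not advertise and Advertise.
  Firm 2's payoff to Not advertise: p·5 + (1−p)·0 = 5p
  Firm 2's payoff to Advertise: p·2 + (1−p)·6 = -4p + 6
  5p = -4p + 6  ⇒  9p = 6  ⇒  p = 2/3.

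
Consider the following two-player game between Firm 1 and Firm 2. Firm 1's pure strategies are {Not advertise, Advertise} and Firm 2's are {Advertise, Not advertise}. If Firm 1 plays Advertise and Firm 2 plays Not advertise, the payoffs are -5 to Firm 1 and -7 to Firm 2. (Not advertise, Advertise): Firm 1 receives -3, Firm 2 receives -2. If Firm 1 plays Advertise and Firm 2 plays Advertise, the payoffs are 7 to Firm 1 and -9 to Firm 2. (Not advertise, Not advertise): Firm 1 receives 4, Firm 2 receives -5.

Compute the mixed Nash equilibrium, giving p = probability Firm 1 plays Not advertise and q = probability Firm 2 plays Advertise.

p = 2/5, q = 9/19

In a mixed equilibrium Firm 2 is indifferent between Advertise and Not advertise; this condition fixes p.
  Firm 2's expected payoff from Advertise: p·(-2) + (1−p)·(-9) = 7p - 9
  Firm 2's expected payoff from Not advertise: p·(-5) + (1−p)·(-7) = 2p - 7
  7p - 9 = 2p - 7  ⇒  5p = 2  ⇒  p = 2/5.
Set Firm 1's expected payoff from Not advertise equal to that from Advertise:
  Firm 1's expected payoff from Not advertise: q·(-3) + (1−q)·4 = -7q + 4
  Firm 1's expected payoff from Advertise: q·7 + (1−q)·(-5) = 12q - 5
  -7q + 4 = 12q - 5  ⇒  -19q = -9  ⇒  q = 9/19.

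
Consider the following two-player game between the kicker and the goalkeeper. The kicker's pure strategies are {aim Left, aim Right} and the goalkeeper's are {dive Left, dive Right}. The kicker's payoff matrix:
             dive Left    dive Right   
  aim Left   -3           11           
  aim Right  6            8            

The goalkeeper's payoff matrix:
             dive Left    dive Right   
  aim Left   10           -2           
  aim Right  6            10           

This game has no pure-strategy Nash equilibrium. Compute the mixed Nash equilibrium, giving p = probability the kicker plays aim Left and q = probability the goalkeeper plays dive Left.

p = 1/4, q = 1/4

Set the goalkeeper's expected payoff from dive Left equal to that from dive Right:
  the goalkeeper's expected payoff from dive Left: p·10 + (1−p)·6 = 4p + 6
  the goalkeeper's expected payoff from dive Right: p·(-2) + (1−p)·10 = -12p + 10
  4p + 6 = -12p + 10  ⇒  16p = 4  ⇒  p = 1/4.
In a mixed equilibrium the kicker is indifferent between aim Left and aim Right; this condition fixes q.
  the kicker's payoff from aim Left: q·(-3) + (1−q)·11 = -14q + 11
  the kicker's payoff from aim Right: q·6 + (1−q)·8 = -2q + 8
  -14q + 11 = -2q + 8  ⇒  -12q = -3  ⇒  q = 1/4.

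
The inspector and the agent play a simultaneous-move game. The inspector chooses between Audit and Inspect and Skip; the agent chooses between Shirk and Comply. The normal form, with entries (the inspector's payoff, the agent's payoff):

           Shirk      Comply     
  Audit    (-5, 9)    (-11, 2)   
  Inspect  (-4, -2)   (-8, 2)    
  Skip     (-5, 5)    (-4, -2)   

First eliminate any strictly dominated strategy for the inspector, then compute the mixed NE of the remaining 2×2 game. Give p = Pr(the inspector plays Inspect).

The inspector's strategy Audit is strictly dominated by Inspect: -4 > -5 and -8 > -11. Eliminate Audit.
The inspector's mix must leave the agent indifferent between Shirk and Comply.
  the agent's expected payoff from Shirk: p·(-2) + (1−p)·5 = -7p + 5
  the agent's expected payoff from Comply: p·2 + (1−p)·(-2) = 4p - 2
  -7p + 5 = 4p - 2  ⇒  -11p = -7  ⇒  p = 7/11.

p = 7/11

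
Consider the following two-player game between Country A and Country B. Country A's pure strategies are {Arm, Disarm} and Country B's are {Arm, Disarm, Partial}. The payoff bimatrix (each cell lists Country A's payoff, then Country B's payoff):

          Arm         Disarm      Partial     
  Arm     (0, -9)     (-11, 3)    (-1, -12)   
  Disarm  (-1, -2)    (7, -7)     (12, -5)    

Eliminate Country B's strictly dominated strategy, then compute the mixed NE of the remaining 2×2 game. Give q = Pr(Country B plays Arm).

q = 18/19

Country B's strategy Partial is strictly dominated by Arm: -9 > -12 and -2 > -5. Eliminate Partial.
Set Country A's expected payoff from Arm equal to that from Disarm:
  Country A's payoff to Arm: q·0 + (1−q)·(-11) = 11q - 11
  Country A's payoff to Disarm: q·(-1) + (1−q)·7 = -8q + 7
  11q - 11 = -8q + 7  ⇒  19q = 18  ⇒  q = 18/19.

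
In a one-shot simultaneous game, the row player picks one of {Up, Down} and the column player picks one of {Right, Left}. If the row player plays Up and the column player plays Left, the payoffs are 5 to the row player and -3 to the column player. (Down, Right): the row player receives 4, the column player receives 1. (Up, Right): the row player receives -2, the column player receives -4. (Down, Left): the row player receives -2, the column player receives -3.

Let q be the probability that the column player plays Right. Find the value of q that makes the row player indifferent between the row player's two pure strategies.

Set the row player's expected payoff from Up equal to that from Down:
  the row player's payoff from Up: q·(-2) + (1−q)·5 = -7q + 5
  the row player's payoff from Down: q·4 + (1−q)·(-2) = 6q - 2
  -7q + 5 = 6q - 2  ⇒  -13q = -7  ⇒  q = 7/13.

q = 7/13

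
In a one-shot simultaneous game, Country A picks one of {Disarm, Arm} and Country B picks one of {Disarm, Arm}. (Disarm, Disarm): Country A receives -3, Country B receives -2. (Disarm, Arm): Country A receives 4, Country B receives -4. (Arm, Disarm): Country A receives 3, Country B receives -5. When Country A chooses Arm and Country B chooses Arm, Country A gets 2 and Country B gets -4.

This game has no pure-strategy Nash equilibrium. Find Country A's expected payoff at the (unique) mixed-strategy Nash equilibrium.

In a mixed equilibrium Country A is indifferent between Disarm and Arm; this condition fixes q.
  Country A's expected payoff from Disarm: q·(-3) + (1−q)·4 = -7q + 4
  Country A's expected payoff from Arm: q·3 + (1−q)·2 = q + 2
  -7q + 4 = q + 2  ⇒  -8q = -2  ⇒  q = 1/4.
At equilibrium Country A is indifferent across rows, so Country A's payoff equals the payoff from Disarm: (1/4)·(-3) + (3/4)·4 = 9/4.

9/4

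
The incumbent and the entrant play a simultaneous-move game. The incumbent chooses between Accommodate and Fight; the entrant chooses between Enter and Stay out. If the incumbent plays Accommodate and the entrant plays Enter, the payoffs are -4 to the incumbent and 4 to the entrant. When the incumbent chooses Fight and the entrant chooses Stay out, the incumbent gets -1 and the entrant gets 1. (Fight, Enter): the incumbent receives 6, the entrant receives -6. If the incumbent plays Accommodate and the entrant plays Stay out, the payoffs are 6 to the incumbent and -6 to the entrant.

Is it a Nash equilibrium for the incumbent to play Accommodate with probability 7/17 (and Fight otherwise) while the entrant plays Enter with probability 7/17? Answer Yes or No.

Check the entrant's indifference given the incumbent's mix p = 7/17:
  payoff from Enter = -32/17; payoff from Stay out = -32/17 — equal.
Check the incumbent's indifference given the entrant's mix q = 7/17:
  payoff from Accommodate = 32/17; payoff from Fight = 32/17 — equal.
Both players are indifferent, so neither can profitably deviate.

Yes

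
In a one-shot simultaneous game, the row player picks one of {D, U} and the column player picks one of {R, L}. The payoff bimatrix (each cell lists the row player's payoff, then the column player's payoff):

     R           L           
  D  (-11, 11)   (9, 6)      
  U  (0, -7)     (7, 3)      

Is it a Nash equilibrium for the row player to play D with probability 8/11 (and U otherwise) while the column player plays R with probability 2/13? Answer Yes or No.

Given the row player's mix p = 8/11, the column player's payoff from R is 67/11 but from L is 57/11. The column player strictly prefers R, so the column player would not mix.
So the proposed profile is not a Nash equilibrium.

No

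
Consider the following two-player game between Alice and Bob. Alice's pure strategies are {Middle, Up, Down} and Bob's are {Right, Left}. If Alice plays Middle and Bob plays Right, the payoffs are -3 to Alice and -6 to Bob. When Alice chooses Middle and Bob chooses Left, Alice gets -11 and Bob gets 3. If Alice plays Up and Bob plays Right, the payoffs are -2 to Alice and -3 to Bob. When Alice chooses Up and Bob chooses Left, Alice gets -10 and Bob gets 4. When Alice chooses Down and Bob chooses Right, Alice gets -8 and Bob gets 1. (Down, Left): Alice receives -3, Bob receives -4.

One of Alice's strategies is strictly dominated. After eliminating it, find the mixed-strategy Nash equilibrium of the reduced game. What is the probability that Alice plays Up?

Alice's strategy Middle is strictly dominated by Up: -2 > -3 and -10 > -11. Eliminate Middle.
In a mixed equilibrium Bob is indifferent between Right and Left; this condition fixes p.
  Bob's expected payoff from Right: p·(-3) + (1−p)·1 = -4p + 1
  Bob's expected payoff from Left: p·4 + (1−p)·(-4) = 8p - 4
  -4p + 1 = 8p - 4  ⇒  -12p = -5  ⇒  p = 5/12.

p = 5/12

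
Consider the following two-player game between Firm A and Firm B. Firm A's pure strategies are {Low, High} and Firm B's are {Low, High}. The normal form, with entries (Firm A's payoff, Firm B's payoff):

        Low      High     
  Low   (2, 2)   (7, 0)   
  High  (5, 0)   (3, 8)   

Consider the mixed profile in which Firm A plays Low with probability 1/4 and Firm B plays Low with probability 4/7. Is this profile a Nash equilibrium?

No

Given Firm A's mix p = 1/4, Firm B's payoff from Low is 1/2 but from High is 6. Firm B strictly prefers High, so Firm B would not mix.
So the proposed profile is not a Nash equilibrium.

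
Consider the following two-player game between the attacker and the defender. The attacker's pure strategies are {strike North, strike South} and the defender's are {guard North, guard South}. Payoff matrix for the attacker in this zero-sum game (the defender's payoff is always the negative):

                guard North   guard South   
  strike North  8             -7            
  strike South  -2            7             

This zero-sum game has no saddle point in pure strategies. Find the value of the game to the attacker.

The defender's mix must leave the attacker indifferent between strike North and strike South.
  the attacker's payoff to strike North: q·8 + (1−q)·(-7) = 15q - 7
  the attacker's payoff to strike South: q·(-2) + (1−q)·7 = -9q + 7
  15q - 7 = -9q + 7  ⇒  24q = 14  ⇒  q = 7/12.
The value is the attacker's expected payoff against this mix (using strike North): (7/12)·8 + (5/12)·(-7) = 7/4.

v = 7/4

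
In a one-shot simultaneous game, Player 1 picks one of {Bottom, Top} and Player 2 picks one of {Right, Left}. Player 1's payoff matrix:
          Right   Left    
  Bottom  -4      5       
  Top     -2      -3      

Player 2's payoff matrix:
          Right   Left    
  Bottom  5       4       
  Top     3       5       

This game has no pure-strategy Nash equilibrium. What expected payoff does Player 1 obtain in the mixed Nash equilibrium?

-11/5

Set Player 1's expected payoff from Bottom equal to that from Top:
  Player 1's payoff to Bottom: q·(-4) + (1−q)·5 = -9q + 5
  Player 1's payoff to Top: q·(-2) + (1−q)·(-3) = q - 3
  -9q + 5 = q - 3  ⇒  -10q = -8  ⇒  q = 4/5.
At equilibrium Player 1 is indifferent across rows, so Player 1's payoff equals the payoff from Bottom: (4/5)·(-4) + (1/5)·5 = -11/5.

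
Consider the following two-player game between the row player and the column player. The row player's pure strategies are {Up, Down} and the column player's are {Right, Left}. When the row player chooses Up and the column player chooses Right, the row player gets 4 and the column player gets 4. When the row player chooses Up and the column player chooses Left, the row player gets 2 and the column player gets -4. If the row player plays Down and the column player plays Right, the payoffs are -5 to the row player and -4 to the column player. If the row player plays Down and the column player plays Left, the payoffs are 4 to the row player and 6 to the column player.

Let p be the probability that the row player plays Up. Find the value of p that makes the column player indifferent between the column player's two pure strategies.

p = 5/9

Set the column player's expected payoff from Right equal to that from Left:
  the column player's payoff from Right: p·4 + (1−p)·(-4) = 8p - 4
  the column player's payoff from Left: p·(-4) + (1−p)·6 = -10p + 6
  8p - 4 = -10p + 6  ⇒  18p = 10  ⇒  p = 5/9.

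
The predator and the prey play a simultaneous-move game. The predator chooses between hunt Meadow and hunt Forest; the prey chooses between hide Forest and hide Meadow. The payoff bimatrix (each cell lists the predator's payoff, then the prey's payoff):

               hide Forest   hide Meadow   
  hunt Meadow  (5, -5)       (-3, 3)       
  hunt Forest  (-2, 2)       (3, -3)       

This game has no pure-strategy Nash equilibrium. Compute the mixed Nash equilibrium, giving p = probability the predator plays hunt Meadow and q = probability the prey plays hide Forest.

Set the prey's expected payoff from hide Forest equal to that from hide Meadow:
  the prey's expected payoff from hide Forest: p·(-5) + (1−p)·2 = -7p + 2
  the prey's expected payoff from hide Meadow: p·3 + (1−p)·(-3) = 6p - 3
  -7p + 2 = 6p - 3  ⇒  -13p = -5  ⇒  p = 5/13.
The prey's mix must leave the predator indifferent between hunt Meadow and hunt Forest.
  the predator's payoff from hunt Meadow: q·5 + (1−q)·(-3) = 8q - 3
  the predator's payoff from hunt Forest: q·(-2) + (1−q)·3 = -5q + 3
  8q - 3 = -5q + 3  ⇒  13q = 6  ⇒  q = 6/13.

p = 5/13, q = 6/13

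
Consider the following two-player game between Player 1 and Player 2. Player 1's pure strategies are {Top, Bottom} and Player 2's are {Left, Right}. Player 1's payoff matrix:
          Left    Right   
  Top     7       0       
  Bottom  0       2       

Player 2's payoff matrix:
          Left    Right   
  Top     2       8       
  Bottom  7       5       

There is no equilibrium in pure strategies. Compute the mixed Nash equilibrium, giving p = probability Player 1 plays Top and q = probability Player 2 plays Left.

In a mixed equilibrium Player 2 is indifferent between Left and Right; this condition fixes p.
  Player 2's payoff from Left: p·2 + (1−p)·7 = -5p + 7
  Player 2's payoff from Right: p·8 + (1−p)·5 = 3p + 5
  -5p + 7 = 3p + 5  ⇒  -8p = -2  ⇒  p = 1/4.
In a mixed equilibrium Player 1 is indifferent between Top and Bottom; this condition fixes q.
  Player 1's expected payoff from Top: q·7 + (1−q)·0 = 7q
  Player 1's expected payoff from Bottom: q·0 + (1−q)·2 = -2q + 2
  7q = -2q + 2  ⇒  9q = 2  ⇒  q = 2/9.

p = 1/4, q = 2/9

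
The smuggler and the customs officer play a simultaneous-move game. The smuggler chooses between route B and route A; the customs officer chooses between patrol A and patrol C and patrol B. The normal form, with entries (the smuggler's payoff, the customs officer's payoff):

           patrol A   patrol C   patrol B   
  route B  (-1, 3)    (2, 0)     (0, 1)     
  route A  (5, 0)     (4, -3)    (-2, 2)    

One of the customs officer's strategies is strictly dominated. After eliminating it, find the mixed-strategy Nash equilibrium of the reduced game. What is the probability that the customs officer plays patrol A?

q = 1/4

The customs officer's strategy patrol C is strictly dominated by patrol A: 3 > 0 and 0 > -3. Eliminate patrol C.
Set the smuggler's expected payoff from route B equal to that from route A:
  the smuggler's expected payoff from route B: q·(-1) + (1−q)·0 = -q
  the smuggler's expected payoff from route A: q·5 + (1−q)·(-2) = 7q - 2
  -q = 7q - 2  ⇒  -8q = -2  ⇒  q = 1/4.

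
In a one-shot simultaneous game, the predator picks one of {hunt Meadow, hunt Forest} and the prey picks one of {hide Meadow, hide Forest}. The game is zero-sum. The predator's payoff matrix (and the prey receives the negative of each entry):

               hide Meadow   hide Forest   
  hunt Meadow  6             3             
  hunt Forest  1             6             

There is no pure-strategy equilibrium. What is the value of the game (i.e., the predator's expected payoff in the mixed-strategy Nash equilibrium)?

v = 33/8

For the predator to be willing to mix, the predator must be indifferent between hunt Meadow and hunt Forest, which pins down the prey's mix.
  the predator's expected payoff from hunt Meadow: q·6 + (1−q)·3 = 3q + 3
  the predator's expected payoff from hunt Forest: q·1 + (1−q)·6 = -5q + 6
  3q + 3 = -5q + 6  ⇒  8q = 3  ⇒  q = 3/8.
The value is the predator's expected payoff against this mix (using hunt Meadow): (3/8)·6 + (5/8)·3 = 33/8.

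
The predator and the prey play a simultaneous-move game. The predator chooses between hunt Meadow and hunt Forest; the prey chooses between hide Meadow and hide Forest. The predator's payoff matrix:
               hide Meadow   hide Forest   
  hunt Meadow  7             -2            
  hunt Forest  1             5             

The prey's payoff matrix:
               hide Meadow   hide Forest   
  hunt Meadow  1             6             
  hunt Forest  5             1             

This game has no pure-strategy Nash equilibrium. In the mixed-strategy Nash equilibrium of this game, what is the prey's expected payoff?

The prey's indifference between hide Meadow and hide Forest determines the predator's mixing probability p:
  the prey's payoff from hide Meadow: p·1 + (1−p)·5 = -4p + 5
  the prey's payoff from hide Forest: p·6 + (1−p)·1 = 5p + 1
  -4p + 5 = 5p + 1  ⇒  -9p = -4  ⇒  p = 4/9.
At equilibrium the prey is indifferent across columns, so the prey's payoff equals the payoff from hide Meadow: (4/9)·1 + (5/9)·5 = 29/9.

29/9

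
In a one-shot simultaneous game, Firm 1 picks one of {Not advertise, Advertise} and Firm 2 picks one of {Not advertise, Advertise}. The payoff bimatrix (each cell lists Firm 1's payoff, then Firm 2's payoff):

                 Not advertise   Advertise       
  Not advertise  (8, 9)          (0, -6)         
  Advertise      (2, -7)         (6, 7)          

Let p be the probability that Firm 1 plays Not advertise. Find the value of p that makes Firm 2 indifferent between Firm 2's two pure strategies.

Set Firm 2's expected payoff from Not advertise equal to that from Advertise:
  Firm 2's expected payoff from Not advertise: p·9 + (1−p)·(-7) = 16p - 7
  Firm 2's expected payoff from Advertise: p·(-6) + (1−p)·7 = -13p + 7
  16p - 7 = -13p + 7  ⇒  29p = 14  ⇒  p = 14/29.

p = 14/29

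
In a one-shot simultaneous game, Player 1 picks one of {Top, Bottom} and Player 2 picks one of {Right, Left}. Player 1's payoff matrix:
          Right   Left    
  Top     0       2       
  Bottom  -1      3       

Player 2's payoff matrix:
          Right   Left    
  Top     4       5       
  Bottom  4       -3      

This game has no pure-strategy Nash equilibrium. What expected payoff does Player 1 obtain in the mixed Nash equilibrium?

Player 1's indifference between Top and Bottom determines Player 2's mixing probability q:
  Player 1's payoff to Top: q·0 + (1−q)·2 = -2q + 2
  Player 1's payoff to Bottom: q·(-1) + (1−q)·3 = -4q + 3
  -2q + 2 = -4q + 3  ⇒  2q = 1  ⇒  q = 1/2.
At equilibrium Player 1 is indifferent across rows, so Player 1's payoff equals the payoff from Top: (1/2)·0 + (1/2)·2 = 1.

1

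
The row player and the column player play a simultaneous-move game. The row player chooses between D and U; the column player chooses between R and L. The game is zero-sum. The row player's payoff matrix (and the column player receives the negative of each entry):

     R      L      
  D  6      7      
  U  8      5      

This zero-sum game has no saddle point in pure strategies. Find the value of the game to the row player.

In a mixed equilibrium the row player is indifferent between D and U; this condition fixes q.
  the row player's expected payoff from D: q·6 + (1−q)·7 = -q + 7
  the row player's expected payoff from U: q·8 + (1−q)·5 = 3q + 5
  -q + 7 = 3q + 5  ⇒  -4q = -2  ⇒  q = 1/2.
The value is the row player's expected payoff against this mix (using D): (1/2)·6 + (1/2)·7 = 13/2.

v = 13/2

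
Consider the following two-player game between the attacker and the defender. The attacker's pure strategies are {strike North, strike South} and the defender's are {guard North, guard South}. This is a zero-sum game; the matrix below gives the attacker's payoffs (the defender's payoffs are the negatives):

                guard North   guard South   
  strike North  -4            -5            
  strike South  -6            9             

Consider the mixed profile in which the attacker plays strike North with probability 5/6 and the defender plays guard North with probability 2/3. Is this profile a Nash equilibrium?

Given the attacker's mix p = 5/6, the defender's payoff from guard North is 13/3 but from guard South is 8/3. The defender strictly prefers guard North, so the defender would not mix.
So the proposed profile is not a Nash equilibrium.

No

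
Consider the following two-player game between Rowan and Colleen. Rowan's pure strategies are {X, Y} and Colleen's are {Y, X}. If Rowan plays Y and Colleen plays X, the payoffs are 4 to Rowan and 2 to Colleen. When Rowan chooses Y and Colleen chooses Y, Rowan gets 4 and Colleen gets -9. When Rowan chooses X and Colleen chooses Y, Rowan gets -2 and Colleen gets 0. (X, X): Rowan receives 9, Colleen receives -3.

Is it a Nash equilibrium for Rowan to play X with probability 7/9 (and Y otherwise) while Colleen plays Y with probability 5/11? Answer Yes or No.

No

Given Rowan's mix p = 7/9, Colleen's payoff from Y is -2 but from X is -17/9. Colleen strictly prefers X, so Colleen would not mix.
So the proposed profile is not a Nash equilibrium.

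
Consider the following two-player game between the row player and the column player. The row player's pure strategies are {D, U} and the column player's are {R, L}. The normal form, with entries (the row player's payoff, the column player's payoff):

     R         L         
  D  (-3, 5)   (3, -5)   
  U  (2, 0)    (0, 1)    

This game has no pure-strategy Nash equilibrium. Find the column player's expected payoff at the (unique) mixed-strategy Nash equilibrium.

5/11

Set the column player's expected payoff from R equal to that from L:
  the column player's payoff from R: p·5 + (1−p)·0 = 5p
  the column player's payoff from L: p·(-5) + (1−p)·1 = -6p + 1
  5p = -6p + 1  ⇒  11p = 1  ⇒  p = 1/11.
At equilibrium the column player is indifferent across columns, so the column player's payoff equals the payoff from R: (1/11)·5 + (10/11)·0 = 5/11.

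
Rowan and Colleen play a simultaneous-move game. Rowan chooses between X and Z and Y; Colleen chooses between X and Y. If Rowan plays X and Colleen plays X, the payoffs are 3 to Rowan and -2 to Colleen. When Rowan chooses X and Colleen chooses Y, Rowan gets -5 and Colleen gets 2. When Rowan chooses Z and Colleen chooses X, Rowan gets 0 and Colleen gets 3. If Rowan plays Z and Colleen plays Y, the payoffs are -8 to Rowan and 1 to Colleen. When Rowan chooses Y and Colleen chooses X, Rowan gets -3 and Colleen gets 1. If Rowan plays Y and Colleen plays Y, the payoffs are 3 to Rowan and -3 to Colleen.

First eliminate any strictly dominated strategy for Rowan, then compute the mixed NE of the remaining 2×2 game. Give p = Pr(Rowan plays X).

p = 1/2

Rowan's strategy Z is strictly dominated by X: 3 > 0 and -5 > -8. Eliminate Z.
For Colleen to be willing to mix, Colleen must be indifferent between X and Y, which pins down Rowan's mix.
  Colleen's payoff from X: p·(-2) + (1−p)·1 = -3p + 1
  Colleen's payoff from Y: p·2 + (1−p)·(-3) = 5p - 3
  -3p + 1 = 5p - 3  ⇒  -8p = -4  ⇒  p = 1/2.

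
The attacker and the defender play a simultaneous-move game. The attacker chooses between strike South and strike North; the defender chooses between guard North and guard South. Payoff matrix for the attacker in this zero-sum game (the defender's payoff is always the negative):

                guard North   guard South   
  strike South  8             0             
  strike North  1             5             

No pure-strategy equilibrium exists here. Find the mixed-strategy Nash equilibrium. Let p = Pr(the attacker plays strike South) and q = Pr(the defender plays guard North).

p = 1/3, q = 5/12

The defender's indifference between guard North and guard South determines the attacker's mixing probability p:
  the defender's payoff from guard North: p·(-8) + (1−p)·(-1) = -7p - 1
  the defender's payoff from guard South: p·0 + (1−p)·(-5) = 5p - 5
  -7p - 1 = 5p - 5  ⇒  -12p = -4  ⇒  p = 1/3.
For the attacker to be willing to mix, the attacker must be indifferent between strike South and strike North, which pins down the defender's mix.
  the attacker's expected payoff from strike South: q·8 + (1−q)·0 = 8q
  the attacker's expected payoff from strike North: q·1 + (1−q)·5 = -4q + 5
  8q = -4q + 5  ⇒  12q = 5  ⇒  q = 5/12.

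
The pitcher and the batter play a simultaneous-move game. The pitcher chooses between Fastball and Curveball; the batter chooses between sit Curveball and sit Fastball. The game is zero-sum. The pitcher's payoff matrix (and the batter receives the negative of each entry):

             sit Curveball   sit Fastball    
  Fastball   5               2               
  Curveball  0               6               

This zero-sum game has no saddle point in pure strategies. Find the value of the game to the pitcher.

For the pitcher to be willing to mix, the pitcher must be indifferent between Fastball and Curveball, which pins down the batter's mix.
  the pitcher's expected payoff from Fastball: q·5 + (1−q)·2 = 3q + 2
  the pitcher's expected payoff from Curveball: q·0 + (1−q)·6 = -6q + 6
  3q + 2 = -6q + 6  ⇒  9q = 4  ⇒  q = 4/9.
The value is the pitcher's expected payoff against this mix (using Fastball): (4/9)·5 + (5/9)·2 = 10/3.

v = 10/3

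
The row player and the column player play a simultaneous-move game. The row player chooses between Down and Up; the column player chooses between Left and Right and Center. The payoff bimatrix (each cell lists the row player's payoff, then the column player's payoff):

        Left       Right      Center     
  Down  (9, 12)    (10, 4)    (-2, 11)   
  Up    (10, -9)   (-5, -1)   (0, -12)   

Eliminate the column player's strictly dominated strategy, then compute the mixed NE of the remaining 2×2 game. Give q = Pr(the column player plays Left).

q = 15/16

The column player's strategy Center is strictly dominated by Left: 12 > 11 and -9 > -12. Eliminate Center.
For the row player to be willing to mix, the row player must be indifferent between Down and Up, which pins down the column player's mix.
  the row player's payoff to Down: q·9 + (1−q)·10 = -q + 10
  the row player's payoff to Up: q·10 + (1−q)·(-5) = 15q - 5
  -q + 10 = 15q - 5  ⇒  -16q = -15  ⇒  q = 15/16.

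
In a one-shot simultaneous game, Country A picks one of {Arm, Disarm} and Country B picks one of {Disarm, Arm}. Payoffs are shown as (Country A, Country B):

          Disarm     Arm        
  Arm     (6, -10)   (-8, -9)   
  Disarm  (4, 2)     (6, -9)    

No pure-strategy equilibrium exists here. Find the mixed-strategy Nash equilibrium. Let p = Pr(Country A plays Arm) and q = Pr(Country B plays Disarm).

Country A's mix must leave Country B indifferent between Disarm and Arm.
  Country B's payoff from Disarm: p·(-10) + (1−p)·2 = -12p + 2
  Country B's payoff from Arm: p·(-9) + (1−p)·(-9) = -9
  -12p + 2 = -9  ⇒  -12p = -11  ⇒  p = 11/12.
Country B's mix must leave Country A indifferent between Arm and Disarm.
  Country A's payoff from Arm: q·6 + (1−q)·(-8) = 14q - 8
  Country A's payoff from Disarm: q·4 + (1−q)·6 = -2q + 6
  14q - 8 = -2q + 6  ⇒  16q = 14  ⇒  q = 7/8.

p = 11/12, q = 7/8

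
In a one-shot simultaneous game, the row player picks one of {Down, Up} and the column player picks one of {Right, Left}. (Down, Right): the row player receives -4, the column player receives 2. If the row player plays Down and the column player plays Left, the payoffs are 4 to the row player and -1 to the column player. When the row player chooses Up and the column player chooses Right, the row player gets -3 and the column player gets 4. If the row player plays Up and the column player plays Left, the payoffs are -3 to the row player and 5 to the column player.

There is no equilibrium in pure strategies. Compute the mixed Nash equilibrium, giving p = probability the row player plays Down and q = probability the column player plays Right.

The column player's indifference between Right and Left determines the row player's mixing probability p:
  the column player's expected payoff from Right: p·2 + (1−p)·4 = -2p + 4
  the column player's expected payoff from Left: p·(-1) + (1−p)·5 = -6p + 5
  -2p + 4 = -6p + 5  ⇒  4p = 1  ⇒  p = 1/4.
For the row player to be willing to mix, the row player must be indifferent between Down and Up, which pins down the column player's mix.
  the row player's expected payoff from Down: q·(-4) + (1−q)·4 = -8q + 4
  the row player's expected payoff from Up: q·(-3) + (1−q)·(-3) = -3
  -8q + 4 = -3  ⇒  -8q = -7  ⇒  q = 7/8.

p = 1/4, q = 7/8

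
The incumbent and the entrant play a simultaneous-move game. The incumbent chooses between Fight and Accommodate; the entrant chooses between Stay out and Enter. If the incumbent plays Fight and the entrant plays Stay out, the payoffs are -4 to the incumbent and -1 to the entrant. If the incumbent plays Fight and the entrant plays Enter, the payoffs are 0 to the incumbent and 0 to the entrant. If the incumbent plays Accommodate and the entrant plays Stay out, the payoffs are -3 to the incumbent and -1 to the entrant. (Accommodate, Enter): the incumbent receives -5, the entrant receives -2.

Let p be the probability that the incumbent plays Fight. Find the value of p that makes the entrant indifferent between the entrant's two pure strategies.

In a mixed equilibrium the entrant is indifferent between Stay out and Enter; this condition fixes p.
  the entrant's payoff from Stay out: p·(-1) + (1−p)·(-1) = -1
  the entrant's payoff from Enter: p·0 + (1−p)·(-2) = 2p - 2
  -1 = 2p - 2  ⇒  -2p = -1  ⇒  p = 1/2.

p = 1/2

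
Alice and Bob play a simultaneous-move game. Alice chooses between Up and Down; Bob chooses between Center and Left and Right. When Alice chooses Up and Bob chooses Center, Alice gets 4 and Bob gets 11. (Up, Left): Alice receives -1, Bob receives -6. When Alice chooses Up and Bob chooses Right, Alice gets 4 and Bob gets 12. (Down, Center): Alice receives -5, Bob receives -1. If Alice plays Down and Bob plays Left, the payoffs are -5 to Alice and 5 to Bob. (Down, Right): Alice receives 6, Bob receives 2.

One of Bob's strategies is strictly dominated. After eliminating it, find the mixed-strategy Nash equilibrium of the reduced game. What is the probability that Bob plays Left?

Bob's strategy Center is strictly dominated by Right: 12 > 11 and 2 > -1. Eliminate Center.
Alice's indifference between Up and Down determines Bob's mixing probability q:
  Alice's payoff from Up: q·(-1) + (1−q)·4 = -5q + 4
  Alice's payoff from Down: q·(-5) + (1−q)·6 = -11q + 6
  -5q + 4 = -11q + 6  ⇒  6q = 2  ⇒  q = 1/3.

q = 1/3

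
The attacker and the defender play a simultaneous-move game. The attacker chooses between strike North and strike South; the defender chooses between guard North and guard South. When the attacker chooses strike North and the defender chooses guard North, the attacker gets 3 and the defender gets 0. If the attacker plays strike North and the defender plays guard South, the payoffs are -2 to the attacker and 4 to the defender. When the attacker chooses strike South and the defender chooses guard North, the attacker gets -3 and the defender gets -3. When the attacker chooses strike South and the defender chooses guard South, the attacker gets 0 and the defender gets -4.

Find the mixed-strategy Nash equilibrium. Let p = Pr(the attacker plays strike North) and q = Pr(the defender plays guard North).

The attacker's mix must leave the defender indifferent between guard North and guard South.
  the defender's payoff to guard North: p·0 + (1−p)·(-3) = 3p - 3
  the defender's payoff to guard South: p·4 + (1−p)·(-4) = 8p - 4
  3p - 3 = 8p - 4  ⇒  -5p = -1  ⇒  p = 1/5.
For the attacker to be willing to mix, the attacker must be indifferent between strike North and strike South, which pins down the defender's mix.
  the attacker's payoff from strike North: q·3 + (1−q)·(-2) = 5q - 2
  the attacker's payoff from strike South: q·(-3) + (1−q)·0 = -3q
  5q - 2 = -3q  ⇒  8q = 2  ⇒  q = 1/4.

p = 1/5, q = 1/4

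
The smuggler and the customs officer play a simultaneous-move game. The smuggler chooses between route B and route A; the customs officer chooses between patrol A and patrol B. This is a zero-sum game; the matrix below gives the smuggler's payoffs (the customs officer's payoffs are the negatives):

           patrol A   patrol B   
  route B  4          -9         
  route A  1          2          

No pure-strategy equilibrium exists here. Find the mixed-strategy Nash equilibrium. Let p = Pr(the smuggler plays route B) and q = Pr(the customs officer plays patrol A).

For the customs officer to be willing to mix, the customs officer must be indifferent between patrol A and patrol B, which pins down the smuggler's mix.
  the customs officer's payoff from patrol A: p·(-4) + (1−p)·(-1) = -3p - 1
  the customs officer's payoff from patrol B: p·9 + (1−p)·(-2) = 11p - 2
  -3p - 1 = 11p - 2  ⇒  -14p = -1  ⇒  p = 1/14.
For the smuggler to be willing to mix, the smuggler must be indifferent between route B and route A, which pins down the customs officer's mix.
  the smuggler's expected payoff from route B: q·4 + (1−q)·(-9) = 13q - 9
  the smuggler's expected payoff from route A: q·1 + (1−q)·2 = -q + 2
  13q - 9 = -q + 2  ⇒  14q = 11  ⇒  q = 11/14.

p = 1/14, q = 11/14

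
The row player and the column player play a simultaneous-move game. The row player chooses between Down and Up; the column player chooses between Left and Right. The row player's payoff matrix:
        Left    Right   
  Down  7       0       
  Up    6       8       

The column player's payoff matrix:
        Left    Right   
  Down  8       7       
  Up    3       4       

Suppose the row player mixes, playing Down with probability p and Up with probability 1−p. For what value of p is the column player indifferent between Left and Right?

In a mixed equilibrium the column player is indifferent between Left and Right; this condition fixes p.
  the column player's payoff to Left: p·8 + (1−p)·3 = 5p + 3
  the column player's payoff to Right: p·7 + (1−p)·4 = 3p + 4
  5p + 3 = 3p + 4  ⇒  2p = 1  ⇒  p = 1/2.

p = 1/2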